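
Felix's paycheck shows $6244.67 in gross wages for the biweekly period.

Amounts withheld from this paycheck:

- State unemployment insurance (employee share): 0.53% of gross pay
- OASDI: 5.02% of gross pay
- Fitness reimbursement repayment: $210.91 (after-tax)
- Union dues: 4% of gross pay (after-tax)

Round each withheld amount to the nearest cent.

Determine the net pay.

OASDI: $6244.67 × 0.0502 = $313.48
State unemployment insurance (employee share): $6244.67 × 0.0053 = $33.10
Union dues: $6244.67 × 0.04 = $249.79
Fitness reimbursement repayment: $210.91
Total deductions = $313.48 + $33.10 + $249.79 + $210.91 = $807.28
Net pay = $6244.67 − $807.28 = $5437.39

$5437.39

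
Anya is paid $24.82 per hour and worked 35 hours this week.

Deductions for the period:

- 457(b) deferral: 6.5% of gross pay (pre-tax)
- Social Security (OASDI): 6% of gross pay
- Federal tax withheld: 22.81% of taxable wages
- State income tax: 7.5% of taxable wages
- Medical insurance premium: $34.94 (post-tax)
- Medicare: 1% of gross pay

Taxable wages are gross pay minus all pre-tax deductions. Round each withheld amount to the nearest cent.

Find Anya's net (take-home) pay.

$470.29

Gross pay: 35 × $24.82 = $868.70
457(b) deferral: $868.70 × 0.065 = $56.47
Taxable wages = $868.70 − $56.47 = $812.23
State income tax: $812.23 × 0.075 = $60.92
Federal tax withheld: $812.23 × 0.2281 = $185.27
Social Security (OASDI): $868.70 × 0.06 = $52.12
Medicare: $868.70 × 0.01 = $8.69
Medical insurance premium: $34.94
Total deductions = $56.47 + $60.92 + $185.27 + $52.12 + $8.69 + $34.94 = $398.41
Net pay = $868.70 − $398.41 = $470.29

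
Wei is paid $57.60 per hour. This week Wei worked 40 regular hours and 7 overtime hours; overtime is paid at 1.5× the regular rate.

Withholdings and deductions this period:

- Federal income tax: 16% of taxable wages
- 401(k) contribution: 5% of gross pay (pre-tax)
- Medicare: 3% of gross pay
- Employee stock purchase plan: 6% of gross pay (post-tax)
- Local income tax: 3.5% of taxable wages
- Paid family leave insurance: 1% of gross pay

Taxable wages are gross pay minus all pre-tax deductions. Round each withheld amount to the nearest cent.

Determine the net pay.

Regular pay: 40 × $57.60 = $2304.00
Overtime pay: 7 × $57.60 × 1.5 = $604.80
Gross pay = $2304.00 + $604.80 = $2908.80
401(k) contribution: $2908.80 × 0.05 = $145.44
Taxable wages = $2908.80 − $145.44 = $2763.36
Local income tax: $2763.36 × 0.035 = $96.72
Federal income tax: $2763.36 × 0.16 = $442.14
Medicare: $2908.80 × 0.03 = $87.26
Paid family leave insurance: $2908.80 × 0.01 = $29.09
Employee stock purchase plan: $2908.80 × 0.06 = $174.53
Total deductions = $145.44 + $96.72 + $442.14 + $87.26 + $29.09 + $174.53 = $975.18
Net pay = $2908.80 − $975.18 = $1933.62

$1933.62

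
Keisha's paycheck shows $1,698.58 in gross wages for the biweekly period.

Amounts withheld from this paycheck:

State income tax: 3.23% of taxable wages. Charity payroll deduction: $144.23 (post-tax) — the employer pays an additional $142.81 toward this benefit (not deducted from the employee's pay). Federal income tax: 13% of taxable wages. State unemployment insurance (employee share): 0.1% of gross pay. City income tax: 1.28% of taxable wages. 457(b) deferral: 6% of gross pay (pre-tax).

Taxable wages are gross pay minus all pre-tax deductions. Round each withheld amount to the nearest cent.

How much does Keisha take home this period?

$1,171.16

457(b) deferral: $1,698.58 × 0.06 = $101.91
Taxable wages = $1,698.58 − $101.91 = $1,596.67
Federal income tax: $1,596.67 × 0.13 = $207.57
State income tax: $1,596.67 × 0.0323 = $51.57
City income tax: $1,596.67 × 0.0128 = $20.44
State unemployment insurance (employee share): $1,698.58 × 0.001 = $1.70
Charity payroll deduction: $144.23
(Employer's $142.81 toward charity payroll deduction is not withheld from the employee.)
Total deductions = $101.91 + $207.57 + $51.57 + $20.44 + $1.70 + $144.23 = $527.42
Net pay = $1,698.58 − $527.42 = $1,171.16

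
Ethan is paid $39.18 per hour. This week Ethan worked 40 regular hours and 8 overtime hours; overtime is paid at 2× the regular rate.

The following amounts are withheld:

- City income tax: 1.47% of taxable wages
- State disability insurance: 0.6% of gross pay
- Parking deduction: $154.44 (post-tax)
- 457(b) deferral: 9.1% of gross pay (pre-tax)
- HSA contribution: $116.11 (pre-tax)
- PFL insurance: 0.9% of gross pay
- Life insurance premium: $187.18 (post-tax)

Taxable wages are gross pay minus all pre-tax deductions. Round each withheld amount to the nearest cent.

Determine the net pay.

$1,476.17

Regular pay: 40 × $39.18 = $1,567.20
Overtime pay: 8 × $39.18 × 2 = $626.88
Gross pay = $1,567.20 + $626.88 = $2,194.08
HSA contribution: $116.11
457(b) deferral: $2,194.08 × 0.091 = $199.66
Pre-tax total = $116.11 + $199.66 = $315.77
Taxable wages = $2,194.08 − $315.77 = $1,878.31
City income tax: $1,878.31 × 0.0147 = $27.61
PFL insurance: $2,194.08 × 0.009 = $19.75
State disability insurance: $2,194.08 × 0.006 = $13.16
Life insurance premium: $187.18
Parking deduction: $154.44
Total deductions = $116.11 + $199.66 + $27.61 + $19.75 + $13.16 + $187.18 + $154.44 = $717.91
Net pay = $2,194.08 − $717.91 = $1,476.17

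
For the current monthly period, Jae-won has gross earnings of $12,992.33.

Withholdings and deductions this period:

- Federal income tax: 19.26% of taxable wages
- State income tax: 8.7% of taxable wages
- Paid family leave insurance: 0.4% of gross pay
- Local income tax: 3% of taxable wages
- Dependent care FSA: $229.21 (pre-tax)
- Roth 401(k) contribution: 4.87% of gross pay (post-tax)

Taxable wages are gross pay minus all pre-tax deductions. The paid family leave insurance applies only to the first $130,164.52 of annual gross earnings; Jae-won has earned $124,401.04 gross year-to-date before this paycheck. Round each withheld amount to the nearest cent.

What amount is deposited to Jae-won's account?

$8,155.88

Dependent care FSA: $229.21
Taxable wages = $12,992.33 − $229.21 = $12,763.12
Federal income tax: $12,763.12 × 0.1926 = $2,458.18
State income tax: $12,763.12 × 0.087 = $1,110.39
Local income tax: $12,763.12 × 0.03 = $382.89
Paid family leave insurance: only $130,164.52 − $124,401.04 = $5,763.48 of this check is subject → $5,763.48 × 0.004 = $23.05
Roth 401(k) contribution: $12,992.33 × 0.0487 = $632.73
Total deductions = $229.21 + $2,458.18 + $1,110.39 + $382.89 + $23.05 + $632.73 = $4,836.45
Net pay = $12,992.33 − $4,836.45 = $8,155.88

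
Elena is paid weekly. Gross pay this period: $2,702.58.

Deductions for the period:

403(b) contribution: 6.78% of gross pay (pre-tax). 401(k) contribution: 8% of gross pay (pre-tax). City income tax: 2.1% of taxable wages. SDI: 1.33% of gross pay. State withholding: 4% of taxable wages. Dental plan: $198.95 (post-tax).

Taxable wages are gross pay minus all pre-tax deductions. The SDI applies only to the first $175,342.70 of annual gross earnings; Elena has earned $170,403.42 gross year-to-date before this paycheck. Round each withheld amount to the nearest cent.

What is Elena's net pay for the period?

401(k) contribution: $2,702.58 × 0.08 = $216.21
403(b) contribution: $2,702.58 × 0.0678 = $183.23
Pre-tax total = $216.21 + $183.23 = $399.44
Taxable wages = $2,702.58 − $399.44 = $2,303.14
City income tax: $2,303.14 × 0.021 = $48.37
State withholding: $2,303.14 × 0.04 = $92.13
SDI: cap not yet reached, full $2,702.58 is subject → $2,702.58 × 0.0133 = $35.94
Dental plan: $198.95
Total deductions = $216.21 + $183.23 + $48.37 + $92.13 + $35.94 + $198.95 = $774.83
Net pay = $2,702.58 − $774.83 = $1,927.75

$1,927.75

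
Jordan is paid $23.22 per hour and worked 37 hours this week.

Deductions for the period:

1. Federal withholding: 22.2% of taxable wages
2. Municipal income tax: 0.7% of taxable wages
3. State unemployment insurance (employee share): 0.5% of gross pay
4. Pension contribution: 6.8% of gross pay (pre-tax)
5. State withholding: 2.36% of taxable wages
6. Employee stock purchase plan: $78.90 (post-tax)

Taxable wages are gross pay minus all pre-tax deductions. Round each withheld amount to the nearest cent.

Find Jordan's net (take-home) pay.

$515.25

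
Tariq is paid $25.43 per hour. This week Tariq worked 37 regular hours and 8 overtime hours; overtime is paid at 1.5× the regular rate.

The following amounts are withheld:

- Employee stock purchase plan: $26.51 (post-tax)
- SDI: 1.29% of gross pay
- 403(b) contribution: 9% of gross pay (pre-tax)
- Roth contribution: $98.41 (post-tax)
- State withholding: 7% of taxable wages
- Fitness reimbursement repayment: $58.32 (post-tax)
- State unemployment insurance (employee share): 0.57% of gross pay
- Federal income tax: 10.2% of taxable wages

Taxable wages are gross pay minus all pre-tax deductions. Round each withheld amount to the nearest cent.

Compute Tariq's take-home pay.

$732.48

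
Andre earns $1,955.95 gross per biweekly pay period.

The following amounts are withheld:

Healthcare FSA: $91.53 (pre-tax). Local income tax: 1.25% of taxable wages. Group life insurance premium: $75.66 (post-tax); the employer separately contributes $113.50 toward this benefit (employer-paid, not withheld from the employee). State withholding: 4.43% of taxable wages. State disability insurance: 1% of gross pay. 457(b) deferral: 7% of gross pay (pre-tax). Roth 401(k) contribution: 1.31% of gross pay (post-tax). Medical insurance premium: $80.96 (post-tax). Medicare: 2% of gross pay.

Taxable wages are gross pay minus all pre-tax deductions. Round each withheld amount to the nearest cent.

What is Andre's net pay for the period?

$1,388.46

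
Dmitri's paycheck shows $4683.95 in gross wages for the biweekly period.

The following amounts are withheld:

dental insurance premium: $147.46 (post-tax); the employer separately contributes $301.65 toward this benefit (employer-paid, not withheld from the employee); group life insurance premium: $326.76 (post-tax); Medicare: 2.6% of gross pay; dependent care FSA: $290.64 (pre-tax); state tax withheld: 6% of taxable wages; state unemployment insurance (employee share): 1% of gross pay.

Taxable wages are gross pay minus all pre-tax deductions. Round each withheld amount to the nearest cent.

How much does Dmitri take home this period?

Dependent care FSA: $290.64
Taxable wages = $4683.95 − $290.64 = $4393.31
State tax withheld: $4393.31 × 0.06 = $263.60
State unemployment insurance (employee share): $4683.95 × 0.01 = $46.84
Medicare: $4683.95 × 0.026 = $121.78
Group life insurance premium: $326.76
Dental insurance premium: $147.46
(Employer's $301.65 toward dental insurance premium is not withheld from the employee.)
Total deductions = $290.64 + $263.60 + $46.84 + $121.78 + $326.76 + $147.46 = $1197.08
Net pay = $4683.95 − $1197.08 = $3486.87

$3486.87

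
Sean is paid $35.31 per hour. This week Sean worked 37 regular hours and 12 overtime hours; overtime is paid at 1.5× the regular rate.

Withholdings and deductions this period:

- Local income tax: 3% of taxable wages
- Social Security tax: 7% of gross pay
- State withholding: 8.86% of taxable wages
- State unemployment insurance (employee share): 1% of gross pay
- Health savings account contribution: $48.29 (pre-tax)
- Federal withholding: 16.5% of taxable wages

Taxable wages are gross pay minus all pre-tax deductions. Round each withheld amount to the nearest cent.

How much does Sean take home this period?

Regular pay: 37 × $35.31 = $1306.47
Overtime pay: 12 × $35.31 × 1.5 = $635.58
Gross pay = $1306.47 + $635.58 = $1942.05
Health savings account contribution: $48.29
Taxable wages = $1942.05 − $48.29 = $1893.76
Federal withholding: $1893.76 × 0.165 = $312.47
Local income tax: $1893.76 × 0.03 = $56.81
State withholding: $1893.76 × 0.0886 = $167.79
Social Security tax: $1942.05 × 0.07 = $135.94
State unemployment insurance (employee share): $1942.05 × 0.01 = $19.42
Total deductions = $48.29 + $312.47 + $56.81 + $167.79 + $135.94 + $19.42 = $740.72
Net pay = $1942.05 − $740.72 = $1201.33

$1201.33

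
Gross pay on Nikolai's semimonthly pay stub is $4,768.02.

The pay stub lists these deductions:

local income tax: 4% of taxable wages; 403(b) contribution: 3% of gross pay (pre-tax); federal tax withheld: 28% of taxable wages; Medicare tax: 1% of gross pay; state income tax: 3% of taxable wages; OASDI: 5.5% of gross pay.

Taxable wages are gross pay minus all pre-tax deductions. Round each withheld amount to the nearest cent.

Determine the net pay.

$2,696.32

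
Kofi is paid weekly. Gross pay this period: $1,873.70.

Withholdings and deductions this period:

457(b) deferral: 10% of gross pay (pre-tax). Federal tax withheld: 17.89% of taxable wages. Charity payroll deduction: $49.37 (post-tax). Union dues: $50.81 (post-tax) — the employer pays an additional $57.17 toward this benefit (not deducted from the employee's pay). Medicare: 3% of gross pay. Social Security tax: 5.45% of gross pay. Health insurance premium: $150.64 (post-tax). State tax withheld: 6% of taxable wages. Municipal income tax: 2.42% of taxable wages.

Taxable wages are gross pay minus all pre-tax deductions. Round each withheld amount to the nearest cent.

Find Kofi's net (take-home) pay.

457(b) deferral: $1,873.70 × 0.1 = $187.37
Taxable wages = $1,873.70 − $187.37 = $1,686.33
Federal tax withheld: $1,686.33 × 0.1789 = $301.68
Municipal income tax: $1,686.33 × 0.0242 = $40.81
State tax withheld: $1,686.33 × 0.06 = $101.18
Medicare: $1,873.70 × 0.03 = $56.21
Social Security tax: $1,873.70 × 0.0545 = $102.12
Charity payroll deduction: $49.37
Health insurance premium: $150.64
Union dues: $50.81
(Employer's $57.17 toward union dues is not withheld from the employee.)
Total deductions = $187.37 + $301.68 + $40.81 + $101.18 + $56.21 + $102.12 + $49.37 + $150.64 + $50.81 = $1,040.19
Net pay = $1,873.70 − $1,040.19 = $833.51

$833.51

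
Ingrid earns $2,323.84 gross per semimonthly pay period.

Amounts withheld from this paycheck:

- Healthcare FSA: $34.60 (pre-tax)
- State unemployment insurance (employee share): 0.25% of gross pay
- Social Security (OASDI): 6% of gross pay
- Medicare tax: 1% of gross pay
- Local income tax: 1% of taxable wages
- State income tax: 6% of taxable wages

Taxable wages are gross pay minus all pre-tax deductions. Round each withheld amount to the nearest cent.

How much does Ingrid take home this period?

Healthcare FSA: $34.60
Taxable wages = $2,323.84 − $34.60 = $2,289.24
Local income tax: $2,289.24 × 0.01 = $22.89
State income tax: $2,289.24 × 0.06 = $137.35
State unemployment insurance (employee share): $2,323.84 × 0.0025 = $5.81
Social Security (OASDI): $2,323.84 × 0.06 = $139.43
Medicare tax: $2,323.84 × 0.01 = $23.24
Total deductions = $34.60 + $22.89 + $137.35 + $5.81 + $139.43 + $23.24 = $363.32
Net pay = $2,323.84 − $363.32 = $1,960.52

$1,960.52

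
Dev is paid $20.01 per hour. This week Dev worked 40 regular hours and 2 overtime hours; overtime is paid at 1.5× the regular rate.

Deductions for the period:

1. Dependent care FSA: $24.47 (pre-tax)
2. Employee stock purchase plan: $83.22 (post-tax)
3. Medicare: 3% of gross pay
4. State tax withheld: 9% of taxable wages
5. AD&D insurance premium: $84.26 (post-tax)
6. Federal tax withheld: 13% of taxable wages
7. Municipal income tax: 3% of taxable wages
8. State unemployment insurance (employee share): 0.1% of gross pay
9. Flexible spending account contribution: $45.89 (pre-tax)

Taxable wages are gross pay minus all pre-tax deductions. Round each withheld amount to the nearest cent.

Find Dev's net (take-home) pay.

$398.40

Regular pay: 40 × $20.01 = $800.40
Overtime pay: 2 × $20.01 × 1.5 = $60.03
Gross pay = $800.40 + $60.03 = $860.43
Dependent care FSA: $24.47
Flexible spending account contribution: $45.89
Pre-tax total = $24.47 + $45.89 = $70.36
Taxable wages = $860.43 − $70.36 = $790.07
Municipal income tax: $790.07 × 0.03 = $23.70
State tax withheld: $790.07 × 0.09 = $71.11
Federal tax withheld: $790.07 × 0.13 = $102.71
State unemployment insurance (employee share): $860.43 × 0.001 = $0.86
Medicare: $860.43 × 0.03 = $25.81
Employee stock purchase plan: $83.22
AD&D insurance premium: $84.26
Total deductions = $24.47 + $45.89 + $23.70 + $71.11 + $102.71 + $0.86 + $25.81 + $83.22 + $84.26 = $462.03
Net pay = $860.43 − $462.03 = $398.40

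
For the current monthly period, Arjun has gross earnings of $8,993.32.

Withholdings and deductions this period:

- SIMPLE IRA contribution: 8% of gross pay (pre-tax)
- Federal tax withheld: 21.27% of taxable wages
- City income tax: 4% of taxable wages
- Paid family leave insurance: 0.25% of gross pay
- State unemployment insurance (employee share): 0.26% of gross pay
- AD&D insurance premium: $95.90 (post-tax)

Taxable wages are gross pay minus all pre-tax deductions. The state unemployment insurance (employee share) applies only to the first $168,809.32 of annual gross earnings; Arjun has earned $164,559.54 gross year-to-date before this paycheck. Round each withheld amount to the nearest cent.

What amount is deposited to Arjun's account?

SIMPLE IRA contribution: $8,993.32 × 0.08 = $719.47
Taxable wages = $8,993.32 − $719.47 = $8,273.85
City income tax: $8,273.85 × 0.04 = $330.95
Federal tax withheld: $8,273.85 × 0.2127 = $1,759.85
State unemployment insurance (employee share): only $168,809.32 − $164,559.54 = $4,249.78 of this check is subject → $4,249.78 × 0.0026 = $11.05
Paid family leave insurance: $8,993.32 × 0.0025 = $22.48
AD&D insurance premium: $95.90
Total deductions = $719.47 + $330.95 + $1,759.85 + $11.05 + $22.48 + $95.90 = $2,939.70
Net pay = $8,993.32 − $2,939.70 = $6,053.62

$6,053.62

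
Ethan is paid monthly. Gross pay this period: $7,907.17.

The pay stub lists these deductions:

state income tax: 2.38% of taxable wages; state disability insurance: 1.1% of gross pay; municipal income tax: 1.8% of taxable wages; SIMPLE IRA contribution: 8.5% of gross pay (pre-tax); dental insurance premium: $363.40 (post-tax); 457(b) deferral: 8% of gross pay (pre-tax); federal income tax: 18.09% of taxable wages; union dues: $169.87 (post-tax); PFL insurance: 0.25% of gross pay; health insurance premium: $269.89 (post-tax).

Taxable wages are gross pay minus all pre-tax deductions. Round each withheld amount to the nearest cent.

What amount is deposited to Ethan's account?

457(b) deferral: $7,907.17 × 0.08 = $632.57
SIMPLE IRA contribution: $7,907.17 × 0.085 = $672.11
Pre-tax total = $632.57 + $672.11 = $1,304.68
Taxable wages = $7,907.17 − $1,304.68 = $6,602.49
State income tax: $6,602.49 × 0.0238 = $157.14
Federal income tax: $6,602.49 × 0.1809 = $1,194.39
Municipal income tax: $6,602.49 × 0.018 = $118.84
State disability insurance: $7,907.17 × 0.011 = $86.98
PFL insurance: $7,907.17 × 0.0025 = $19.77
Union dues: $169.87
Dental insurance premium: $363.40
Health insurance premium: $269.89
Total deductions = $632.57 + $672.11 + $157.14 + $1,194.39 + $118.84 + $86.98 + $19.77 + $169.87 + $363.40 + $269.89 = $3,684.96
Net pay = $7,907.17 − $3,684.96 = $4,222.21

$4,222.21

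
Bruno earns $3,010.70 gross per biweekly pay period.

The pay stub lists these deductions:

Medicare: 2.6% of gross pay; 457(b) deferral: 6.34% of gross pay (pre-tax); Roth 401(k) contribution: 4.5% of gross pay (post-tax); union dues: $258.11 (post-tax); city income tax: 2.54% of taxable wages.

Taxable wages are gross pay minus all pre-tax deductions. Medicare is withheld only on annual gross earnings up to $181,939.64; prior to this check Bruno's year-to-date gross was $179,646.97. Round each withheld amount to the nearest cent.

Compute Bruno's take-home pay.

$2,295.00

457(b) deferral: $3,010.70 × 0.0634 = $190.88
Taxable wages = $3,010.70 − $190.88 = $2,819.82
City income tax: $2,819.82 × 0.0254 = $71.62
Medicare: only $181,939.64 − $179,646.97 = $2,292.67 of this check is subject → $2,292.67 × 0.026 = $59.61
Roth 401(k) contribution: $3,010.70 × 0.045 = $135.48
Union dues: $258.11
Total deductions = $190.88 + $71.62 + $59.61 + $135.48 + $258.11 = $715.70
Net pay = $3,010.70 − $715.70 = $2,295.00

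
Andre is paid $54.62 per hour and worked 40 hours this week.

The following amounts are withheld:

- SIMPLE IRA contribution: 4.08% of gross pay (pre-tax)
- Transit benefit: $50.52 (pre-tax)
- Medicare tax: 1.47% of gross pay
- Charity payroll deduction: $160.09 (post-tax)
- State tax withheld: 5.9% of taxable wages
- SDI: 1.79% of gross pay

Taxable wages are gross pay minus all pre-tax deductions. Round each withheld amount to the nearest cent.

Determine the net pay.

$1693.16

Gross pay: 40 × $54.62 = $2184.80
Transit benefit: $50.52
SIMPLE IRA contribution: $2184.80 × 0.0408 = $89.14
Pre-tax total = $50.52 + $89.14 = $139.66
Taxable wages = $2184.80 − $139.66 = $2045.14
State tax withheld: $2045.14 × 0.059 = $120.66
Medicare tax: $2184.80 × 0.0147 = $32.12
SDI: $2184.80 × 0.0179 = $39.11
Charity payroll deduction: $160.09
Total deductions = $50.52 + $89.14 + $120.66 + $32.12 + $39.11 + $160.09 = $491.64
Net pay = $2184.80 − $491.64 = $1693.16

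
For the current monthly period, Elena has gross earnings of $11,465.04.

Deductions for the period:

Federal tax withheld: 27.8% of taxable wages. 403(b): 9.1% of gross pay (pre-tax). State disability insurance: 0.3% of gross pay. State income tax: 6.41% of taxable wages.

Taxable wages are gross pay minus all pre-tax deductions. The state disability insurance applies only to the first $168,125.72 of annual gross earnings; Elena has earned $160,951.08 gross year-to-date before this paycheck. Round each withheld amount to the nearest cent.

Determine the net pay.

$6,834.93

403(b): $11,465.04 × 0.091 = $1,043.32
Taxable wages = $11,465.04 − $1,043.32 = $10,421.72
Federal tax withheld: $10,421.72 × 0.278 = $2,897.24
State income tax: $10,421.72 × 0.0641 = $668.03
State disability insurance: only $168,125.72 − $160,951.08 = $7,174.64 of this check is subject → $7,174.64 × 0.003 = $21.52
Total deductions = $1,043.32 + $2,897.24 + $668.03 + $21.52 = $4,630.11
Net pay = $11,465.04 − $4,630.11 = $6,834.93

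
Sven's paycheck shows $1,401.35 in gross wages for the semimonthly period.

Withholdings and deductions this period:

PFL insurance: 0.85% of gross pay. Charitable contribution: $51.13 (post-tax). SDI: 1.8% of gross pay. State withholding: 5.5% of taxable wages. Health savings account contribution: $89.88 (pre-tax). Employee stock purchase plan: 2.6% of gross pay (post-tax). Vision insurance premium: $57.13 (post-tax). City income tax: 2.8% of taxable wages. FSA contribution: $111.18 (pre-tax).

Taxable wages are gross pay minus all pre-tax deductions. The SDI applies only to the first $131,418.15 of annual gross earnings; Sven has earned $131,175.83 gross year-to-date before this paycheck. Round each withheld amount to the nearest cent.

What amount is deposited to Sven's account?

FSA contribution: $111.18
Health savings account contribution: $89.88
Pre-tax total = $111.18 + $89.88 = $201.06
Taxable wages = $1,401.35 − $201.06 = $1,200.29
State withholding: $1,200.29 × 0.055 = $66.02
City income tax: $1,200.29 × 0.028 = $33.61
SDI: only $131,418.15 − $131,175.83 = $242.32 of this check is subject → $242.32 × 0.018 = $4.36
PFL insurance: $1,401.35 × 0.0085 = $11.91
Employee stock purchase plan: $1,401.35 × 0.026 = $36.44
Charitable contribution: $51.13
Vision insurance premium: $57.13
Total deductions = $111.18 + $89.88 + $66.02 + $33.61 + $4.36 + $11.91 + $36.44 + $51.13 + $57.13 = $461.66
Net pay = $1,401.35 − $461.66 = $939.69

$939.69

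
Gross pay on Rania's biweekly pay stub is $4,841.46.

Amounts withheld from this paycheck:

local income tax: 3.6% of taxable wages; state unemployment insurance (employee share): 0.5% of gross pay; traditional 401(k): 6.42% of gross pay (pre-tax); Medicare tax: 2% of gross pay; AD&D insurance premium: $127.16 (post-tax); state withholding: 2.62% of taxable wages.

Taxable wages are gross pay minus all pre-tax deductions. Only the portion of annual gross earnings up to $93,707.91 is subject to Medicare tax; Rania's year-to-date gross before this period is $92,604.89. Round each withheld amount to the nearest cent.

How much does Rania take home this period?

Traditional 401(k): $4,841.46 × 0.0642 = $310.82
Taxable wages = $4,841.46 − $310.82 = $4,530.64
Local income tax: $4,530.64 × 0.036 = $163.10
State withholding: $4,530.64 × 0.0262 = $118.70
State unemployment insurance (employee share): $4,841.46 × 0.005 = $24.21
Medicare tax: only $93,707.91 − $92,604.89 = $1,103.02 of this check is subject → $1,103.02 × 0.02 = $22.06
AD&D insurance premium: $127.16
Total deductions = $310.82 + $163.10 + $118.70 + $24.21 + $22.06 + $127.16 = $766.05
Net pay = $4,841.46 − $766.05 = $4,075.41

$4,075.41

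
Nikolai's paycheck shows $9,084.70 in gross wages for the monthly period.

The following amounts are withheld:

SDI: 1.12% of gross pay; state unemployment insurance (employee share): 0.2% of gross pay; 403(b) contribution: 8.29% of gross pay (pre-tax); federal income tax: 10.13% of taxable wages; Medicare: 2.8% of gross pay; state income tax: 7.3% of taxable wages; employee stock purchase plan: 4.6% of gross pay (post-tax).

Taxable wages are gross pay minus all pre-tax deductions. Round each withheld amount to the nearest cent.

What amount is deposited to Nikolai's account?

403(b) contribution: $9,084.70 × 0.0829 = $753.12
Taxable wages = $9,084.70 − $753.12 = $8,331.58
Federal income tax: $8,331.58 × 0.1013 = $843.99
State income tax: $8,331.58 × 0.073 = $608.21
SDI: $9,084.70 × 0.0112 = $101.75
Medicare: $9,084.70 × 0.028 = $254.37
State unemployment insurance (employee share): $9,084.70 × 0.002 = $18.17
Employee stock purchase plan: $9,084.70 × 0.046 = $417.90
Total deductions = $753.12 + $843.99 + $608.21 + $101.75 + $254.37 + $18.17 + $417.90 = $2,997.51
Net pay = $9,084.70 − $2,997.51 = $6,087.19

$6,087.19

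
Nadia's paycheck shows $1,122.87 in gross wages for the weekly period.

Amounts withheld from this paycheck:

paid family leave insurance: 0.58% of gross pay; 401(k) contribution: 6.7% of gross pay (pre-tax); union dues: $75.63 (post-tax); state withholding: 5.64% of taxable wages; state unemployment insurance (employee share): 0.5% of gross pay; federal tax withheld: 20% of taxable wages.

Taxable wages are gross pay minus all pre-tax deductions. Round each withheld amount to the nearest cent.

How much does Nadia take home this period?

401(k) contribution: $1,122.87 × 0.067 = $75.23
Taxable wages = $1,122.87 − $75.23 = $1,047.64
State withholding: $1,047.64 × 0.0564 = $59.09
Federal tax withheld: $1,047.64 × 0.2 = $209.53
Paid family leave insurance: $1,122.87 × 0.0058 = $6.51
State unemployment insurance (employee share): $1,122.87 × 0.005 = $5.61
Union dues: $75.63
Total deductions = $75.23 + $59.09 + $209.53 + $6.51 + $5.61 + $75.63 = $431.60
Net pay = $1,122.87 − $431.60 = $691.27

$691.27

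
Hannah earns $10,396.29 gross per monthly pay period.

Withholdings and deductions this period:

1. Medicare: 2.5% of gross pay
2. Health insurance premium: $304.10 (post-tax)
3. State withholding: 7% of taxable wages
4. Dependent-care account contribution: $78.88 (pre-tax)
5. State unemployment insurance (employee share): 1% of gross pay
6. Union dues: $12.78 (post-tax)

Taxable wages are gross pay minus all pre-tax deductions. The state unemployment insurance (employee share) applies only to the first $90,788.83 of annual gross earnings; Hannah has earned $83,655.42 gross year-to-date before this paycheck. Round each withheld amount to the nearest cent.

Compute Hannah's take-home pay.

Dependent-care account contribution: $78.88
Taxable wages = $10,396.29 − $78.88 = $10,317.41
State withholding: $10,317.41 × 0.07 = $722.22
State unemployment insurance (employee share): only $90,788.83 − $83,655.42 = $7,133.41 of this check is subject → $7,133.41 × 0.01 = $71.33
Medicare: $10,396.29 × 0.025 = $259.91
Health insurance premium: $304.10
Union dues: $12.78
Total deductions = $78.88 + $722.22 + $71.33 + $259.91 + $304.10 + $12.78 = $1,449.22
Net pay = $10,396.29 − $1,449.22 = $8,947.07

$8,947.07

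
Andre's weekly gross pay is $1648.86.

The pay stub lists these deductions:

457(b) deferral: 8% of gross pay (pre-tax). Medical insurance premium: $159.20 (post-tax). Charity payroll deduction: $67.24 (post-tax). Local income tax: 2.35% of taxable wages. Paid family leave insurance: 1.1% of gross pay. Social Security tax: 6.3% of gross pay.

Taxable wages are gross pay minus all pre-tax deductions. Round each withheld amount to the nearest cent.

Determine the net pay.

$1132.84

457(b) deferral: $1648.86 × 0.08 = $131.91
Taxable wages = $1648.86 − $131.91 = $1516.95
Local income tax: $1516.95 × 0.0235 = $35.65
Social Security tax: $1648.86 × 0.063 = $103.88
Paid family leave insurance: $1648.86 × 0.011 = $18.14
Charity payroll deduction: $67.24
Medical insurance premium: $159.20
Total deductions = $131.91 + $35.65 + $103.88 + $18.14 + $67.24 + $159.20 = $516.02
Net pay = $1648.86 − $516.02 = $1132.84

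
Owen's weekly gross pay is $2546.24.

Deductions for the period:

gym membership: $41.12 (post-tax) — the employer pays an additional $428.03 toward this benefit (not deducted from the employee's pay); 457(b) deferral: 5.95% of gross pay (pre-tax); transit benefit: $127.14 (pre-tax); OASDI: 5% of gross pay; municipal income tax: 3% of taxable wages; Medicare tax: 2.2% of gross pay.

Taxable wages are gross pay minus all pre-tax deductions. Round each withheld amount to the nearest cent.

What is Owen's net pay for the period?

$1975.12

457(b) deferral: $2546.24 × 0.0595 = $151.50
Transit benefit: $127.14
Pre-tax total = $151.50 + $127.14 = $278.64
Taxable wages = $2546.24 − $278.64 = $2267.60
Municipal income tax: $2267.60 × 0.03 = $68.03
Medicare tax: $2546.24 × 0.022 = $56.02
OASDI: $2546.24 × 0.05 = $127.31
Gym membership: $41.12
(Employer's $428.03 toward gym membership is not withheld from the employee.)
Total deductions = $151.50 + $127.14 + $68.03 + $56.02 + $127.31 + $41.12 = $571.12
Net pay = $2546.24 − $571.12 = $1975.12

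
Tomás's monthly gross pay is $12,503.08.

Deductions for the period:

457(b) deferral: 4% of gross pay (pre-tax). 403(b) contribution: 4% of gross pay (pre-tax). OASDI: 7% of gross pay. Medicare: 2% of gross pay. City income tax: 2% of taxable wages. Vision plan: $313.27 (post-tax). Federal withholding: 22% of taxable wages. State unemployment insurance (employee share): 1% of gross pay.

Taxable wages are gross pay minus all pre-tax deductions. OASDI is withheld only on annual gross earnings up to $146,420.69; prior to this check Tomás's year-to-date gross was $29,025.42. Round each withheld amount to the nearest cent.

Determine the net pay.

$7,178.58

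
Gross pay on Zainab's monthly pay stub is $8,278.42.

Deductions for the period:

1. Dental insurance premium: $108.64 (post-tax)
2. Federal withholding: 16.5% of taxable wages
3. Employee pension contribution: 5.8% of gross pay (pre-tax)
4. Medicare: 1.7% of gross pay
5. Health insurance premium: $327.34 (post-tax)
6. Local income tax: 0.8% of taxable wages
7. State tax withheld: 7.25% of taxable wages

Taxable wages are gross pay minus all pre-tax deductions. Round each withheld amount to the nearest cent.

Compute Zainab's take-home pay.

$5,307.09

Employee pension contribution: $8,278.42 × 0.058 = $480.15
Taxable wages = $8,278.42 − $480.15 = $7,798.27
State tax withheld: $7,798.27 × 0.0725 = $565.37
Local income tax: $7,798.27 × 0.008 = $62.39
Federal withholding: $7,798.27 × 0.165 = $1,286.71
Medicare: $8,278.42 × 0.017 = $140.73
Dental insurance premium: $108.64
Health insurance premium: $327.34
Total deductions = $480.15 + $565.37 + $62.39 + $1,286.71 + $140.73 + $108.64 + $327.34 = $2,971.33
Net pay = $8,278.42 − $2,971.33 = $5,307.09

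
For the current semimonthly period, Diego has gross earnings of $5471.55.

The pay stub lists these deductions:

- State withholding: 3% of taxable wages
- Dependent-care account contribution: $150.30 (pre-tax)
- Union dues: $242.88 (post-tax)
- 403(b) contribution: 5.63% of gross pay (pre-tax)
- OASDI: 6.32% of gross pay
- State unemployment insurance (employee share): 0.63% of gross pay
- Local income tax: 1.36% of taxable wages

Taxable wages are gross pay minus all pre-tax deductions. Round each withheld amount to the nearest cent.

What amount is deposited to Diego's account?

$4171.47

Dependent-care account contribution: $150.30
403(b) contribution: $5471.55 × 0.0563 = $308.05
Pre-tax total = $150.30 + $308.05 = $458.35
Taxable wages = $5471.55 − $458.35 = $5013.20
Local income tax: $5013.20 × 0.0136 = $68.18
State withholding: $5013.20 × 0.03 = $150.40
OASDI: $5471.55 × 0.0632 = $345.80
State unemployment insurance (employee share): $5471.55 × 0.0063 = $34.47
Union dues: $242.88
Total deductions = $150.30 + $308.05 + $68.18 + $150.40 + $345.80 + $34.47 + $242.88 = $1300.08
Net pay = $5471.55 − $1300.08 = $4171.47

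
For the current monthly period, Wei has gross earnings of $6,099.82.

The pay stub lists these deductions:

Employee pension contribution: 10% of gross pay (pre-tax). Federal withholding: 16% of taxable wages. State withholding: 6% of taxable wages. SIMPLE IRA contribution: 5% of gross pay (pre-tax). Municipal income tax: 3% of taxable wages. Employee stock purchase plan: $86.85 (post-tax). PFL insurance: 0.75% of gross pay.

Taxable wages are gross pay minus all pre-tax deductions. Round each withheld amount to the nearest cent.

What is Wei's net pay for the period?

SIMPLE IRA contribution: $6,099.82 × 0.05 = $304.99
Employee pension contribution: $6,099.82 × 0.1 = $609.98
Pre-tax total = $304.99 + $609.98 = $914.97
Taxable wages = $6,099.82 − $914.97 = $5,184.85
Municipal income tax: $5,184.85 × 0.03 = $155.55
Federal withholding: $5,184.85 × 0.16 = $829.58
State withholding: $5,184.85 × 0.06 = $311.09
PFL insurance: $6,099.82 × 0.0075 = $45.75
Employee stock purchase plan: $86.85
Total deductions = $304.99 + $609.98 + $155.55 + $829.58 + $311.09 + $45.75 + $86.85 = $2,343.79
Net pay = $6,099.82 − $2,343.79 = $3,756.03

$3,756.03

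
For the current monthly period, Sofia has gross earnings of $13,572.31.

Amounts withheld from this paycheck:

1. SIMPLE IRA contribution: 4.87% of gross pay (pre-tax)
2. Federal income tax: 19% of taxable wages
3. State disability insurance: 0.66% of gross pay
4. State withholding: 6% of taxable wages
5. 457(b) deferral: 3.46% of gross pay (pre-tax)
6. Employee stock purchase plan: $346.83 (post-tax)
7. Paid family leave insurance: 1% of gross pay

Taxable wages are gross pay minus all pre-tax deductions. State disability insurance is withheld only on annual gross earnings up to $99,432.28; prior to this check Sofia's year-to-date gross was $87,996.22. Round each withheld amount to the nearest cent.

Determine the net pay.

$8,773.28

457(b) deferral: $13,572.31 × 0.0346 = $469.60
SIMPLE IRA contribution: $13,572.31 × 0.0487 = $660.97
Pre-tax total = $469.60 + $660.97 = $1,130.57
Taxable wages = $13,572.31 − $1,130.57 = $12,441.74
State withholding: $12,441.74 × 0.06 = $746.50
Federal income tax: $12,441.74 × 0.19 = $2,363.93
State disability insurance: only $99,432.28 − $87,996.22 = $11,436.06 of this check is subject → $11,436.06 × 0.0066 = $75.48
Paid family leave insurance: $13,572.31 × 0.01 = $135.72
Employee stock purchase plan: $346.83
Total deductions = $469.60 + $660.97 + $746.50 + $2,363.93 + $75.48 + $135.72 + $346.83 = $4,799.03
Net pay = $13,572.31 − $4,799.03 = $8,773.28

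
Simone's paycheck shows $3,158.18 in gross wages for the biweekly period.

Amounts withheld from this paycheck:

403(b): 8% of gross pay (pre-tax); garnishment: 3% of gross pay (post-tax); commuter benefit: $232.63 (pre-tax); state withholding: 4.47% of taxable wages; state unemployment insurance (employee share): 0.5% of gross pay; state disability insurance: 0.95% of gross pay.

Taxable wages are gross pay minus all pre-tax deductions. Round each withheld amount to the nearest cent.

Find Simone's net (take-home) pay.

$2,412.88

Commuter benefit: $232.63
403(b): $3,158.18 × 0.08 = $252.65
Pre-tax total = $232.63 + $252.65 = $485.28
Taxable wages = $3,158.18 − $485.28 = $2,672.90
State withholding: $2,672.90 × 0.0447 = $119.48
State unemployment insurance (employee share): $3,158.18 × 0.005 = $15.79
State disability insurance: $3,158.18 × 0.0095 = $30.00
Garnishment: $3,158.18 × 0.03 = $94.75
Total deductions = $232.63 + $252.65 + $119.48 + $15.79 + $30.00 + $94.75 = $745.30
Net pay = $3,158.18 − $745.30 = $2,412.88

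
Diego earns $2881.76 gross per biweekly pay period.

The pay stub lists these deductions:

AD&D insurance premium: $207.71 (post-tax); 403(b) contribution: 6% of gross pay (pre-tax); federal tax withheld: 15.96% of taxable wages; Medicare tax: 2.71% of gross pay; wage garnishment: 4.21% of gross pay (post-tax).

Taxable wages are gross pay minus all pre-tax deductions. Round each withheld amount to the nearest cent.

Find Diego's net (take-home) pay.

$1869.39

403(b) contribution: $2881.76 × 0.06 = $172.91
Taxable wages = $2881.76 − $172.91 = $2708.85
Federal tax withheld: $2708.85 × 0.1596 = $432.33
Medicare tax: $2881.76 × 0.0271 = $78.10
AD&D insurance premium: $207.71
Wage garnishment: $2881.76 × 0.0421 = $121.32
Total deductions = $172.91 + $432.33 + $78.10 + $207.71 + $121.32 = $1012.37
Net pay = $2881.76 − $1012.37 = $1869.39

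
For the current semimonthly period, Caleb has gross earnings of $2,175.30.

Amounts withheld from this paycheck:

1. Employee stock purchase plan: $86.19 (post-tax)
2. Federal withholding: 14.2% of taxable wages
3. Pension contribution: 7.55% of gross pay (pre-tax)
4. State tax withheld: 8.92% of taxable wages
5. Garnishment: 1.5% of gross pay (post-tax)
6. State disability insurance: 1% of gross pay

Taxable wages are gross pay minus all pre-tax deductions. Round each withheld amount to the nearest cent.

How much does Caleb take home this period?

Pension contribution: $2,175.30 × 0.0755 = $164.24
Taxable wages = $2,175.30 − $164.24 = $2,011.06
State tax withheld: $2,011.06 × 0.0892 = $179.39
Federal withholding: $2,011.06 × 0.142 = $285.57
State disability insurance: $2,175.30 × 0.01 = $21.75
Employee stock purchase plan: $86.19
Garnishment: $2,175.30 × 0.015 = $32.63
Total deductions = $164.24 + $179.39 + $285.57 + $21.75 + $86.19 + $32.63 = $769.77
Net pay = $2,175.30 − $769.77 = $1,405.53

$1,405.53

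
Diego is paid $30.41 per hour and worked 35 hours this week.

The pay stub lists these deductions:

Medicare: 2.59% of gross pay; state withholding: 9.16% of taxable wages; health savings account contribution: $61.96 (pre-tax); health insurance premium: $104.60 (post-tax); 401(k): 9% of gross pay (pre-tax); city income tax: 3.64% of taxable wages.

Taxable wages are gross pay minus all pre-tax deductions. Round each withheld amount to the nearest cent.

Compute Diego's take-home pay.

$658.39

Gross pay: 35 × $30.41 = $1064.35
401(k): $1064.35 × 0.09 = $95.79
Health savings account contribution: $61.96
Pre-tax total = $95.79 + $61.96 = $157.75
Taxable wages = $1064.35 − $157.75 = $906.60
State withholding: $906.60 × 0.0916 = $83.04
City income tax: $906.60 × 0.0364 = $33.00
Medicare: $1064.35 × 0.0259 = $27.57
Health insurance premium: $104.60
Total deductions = $95.79 + $61.96 + $83.04 + $33.00 + $27.57 + $104.60 = $405.96
Net pay = $1064.35 − $405.96 = $658.39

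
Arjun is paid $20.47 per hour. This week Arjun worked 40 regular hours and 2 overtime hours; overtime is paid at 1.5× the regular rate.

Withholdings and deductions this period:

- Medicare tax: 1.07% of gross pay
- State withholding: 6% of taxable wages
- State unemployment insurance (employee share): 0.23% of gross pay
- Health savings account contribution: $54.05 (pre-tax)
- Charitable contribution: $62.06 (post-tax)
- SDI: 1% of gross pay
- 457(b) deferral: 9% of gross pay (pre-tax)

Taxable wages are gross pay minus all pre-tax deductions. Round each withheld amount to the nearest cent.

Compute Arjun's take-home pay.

Regular pay: 40 × $20.47 = $818.80
Overtime pay: 2 × $20.47 × 1.5 = $61.41
Gross pay = $818.80 + $61.41 = $880.21
457(b) deferral: $880.21 × 0.09 = $79.22
Health savings account contribution: $54.05
Pre-tax total = $79.22 + $54.05 = $133.27
Taxable wages = $880.21 − $133.27 = $746.94
State withholding: $746.94 × 0.06 = $44.82
State unemployment insurance (employee share): $880.21 × 0.0023 = $2.02
Medicare tax: $880.21 × 0.0107 = $9.42
SDI: $880.21 × 0.01 = $8.80
Charitable contribution: $62.06
Total deductions = $79.22 + $54.05 + $44.82 + $2.02 + $9.42 + $8.80 + $62.06 = $260.39
Net pay = $880.21 − $260.39 = $619.82

$619.82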